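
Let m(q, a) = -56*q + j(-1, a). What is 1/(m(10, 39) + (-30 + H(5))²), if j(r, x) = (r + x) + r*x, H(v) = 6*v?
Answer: -1/561 ≈ -0.0017825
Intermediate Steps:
j(r, x) = r + x + r*x
m(q, a) = -1 - 56*q (m(q, a) = -56*q + (-1 + a - a) = -56*q - 1 = -1 - 56*q)
1/(m(10, 39) + (-30 + H(5))²) = 1/((-1 - 56*10) + (-30 + 6*5)²) = 1/((-1 - 560) + (-30 + 30)²) = 1/(-561 + 0²) = 1/(-561 + 0) = 1/(-561) = -1/561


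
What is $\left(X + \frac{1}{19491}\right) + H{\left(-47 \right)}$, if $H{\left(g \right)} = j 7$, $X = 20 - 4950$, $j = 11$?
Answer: $- \frac{94589822}{19491} \approx -4853.0$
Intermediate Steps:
$X = -4930$ ($X = 20 - 4950 = -4930$)
$H{\left(g \right)} = 77$ ($H{\left(g \right)} = 11 \cdot 7 = 77$)
$\left(X + \frac{1}{19491}\right) + H{\left(-47 \right)} = \left(-4930 + \frac{1}{19491}\right) + 77 = - \frac{96090629}{19491} + 77 = - \frac{94589822}{19491}$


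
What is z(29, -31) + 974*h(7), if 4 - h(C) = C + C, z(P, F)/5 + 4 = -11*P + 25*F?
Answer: -15230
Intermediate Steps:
z(P, F) = -20 - 55*P + 125*F (z(P, F) = -20 + 5*(-11*P + 25*F) = -20 + (-55*P + 125*F) = -20 - 55*P + 125*F)
h(C) = 4 - 2*C (h(C) = 4 - (C + C) = 4 - 2*C)
z(29, -31) + 974*h(7) = (-20 - 55*29 + 125*(-31)) + 974*(4 - 2*7) = (-20 - 1595 - 3875) + 974*(4 - 14) = -5490 + 974*(-10) = -5490 - 9740 = -15230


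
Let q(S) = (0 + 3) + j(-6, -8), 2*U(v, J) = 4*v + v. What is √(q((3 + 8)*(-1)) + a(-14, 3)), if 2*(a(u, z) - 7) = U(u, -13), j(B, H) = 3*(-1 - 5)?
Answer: I*√102/2 ≈ 5.0498*I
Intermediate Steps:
U(v, J) = 5*v/2 (U(v, J) = (4*v + v)/2 = (5*v)/2 = 5*v/2)
j(B, H) = -18 (j(B, H) = 3*(-6) = -18)
a(u, z) = 7 + 5*u/4 (a(u, z) = 7 + (5*u/2)/2 = 7 + 5*u/4)
q(S) = -15 (q(S) = (0 + 3) - 18 = 3 - 18 = -15)
√(q((3 + 8)*(-1)) + a(-14, 3)) = √(-15 + (7 + (5/4)*(-14))) = √(-15 + (7 - 35/2)) = √(-15 - 21/2) = √(-51/2) = I*√102/2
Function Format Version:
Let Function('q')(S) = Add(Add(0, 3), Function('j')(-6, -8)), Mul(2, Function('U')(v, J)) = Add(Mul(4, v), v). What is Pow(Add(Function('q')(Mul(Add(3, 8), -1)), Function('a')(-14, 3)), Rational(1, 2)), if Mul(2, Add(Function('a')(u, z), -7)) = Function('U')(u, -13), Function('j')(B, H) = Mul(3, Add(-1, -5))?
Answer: Mul(Rational(1, 2), I, Pow(102, Rational(1, 2))) ≈ Mul(5.0498, I)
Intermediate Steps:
Function('U')(v, J) = Mul(Rational(5, 2), v) (Function('U')(v, J) = Mul(Rational(1, 2), Add(Mul(4, v), v)) = Mul(Rational(1, 2), Mul(5, v)) = Mul(Rational(5, 2), v))
Function('j')(B, H) = -18 (Function('j')(B, H) = Mul(3, -6) = -18)
Function('a')(u, z) = Add(7, Mul(Rational(5, 4), u)) (Function('a')(u, z) = Add(7, Mul(Rational(1, 2), Mul(Rational(5, 2), u))) = Add(7, Mul(Rational(5, 4), u)))
Function('q')(S) = -15 (Function('q')(S) = Add(Add(0, 3), -18) = Add(3, -18) = -15)
Pow(Add(Function('q')(Mul(Add(3, 8), -1)), Function('a')(-14, 3)), Rational(1, 2)) = Pow(Add(-15, Add(7, Mul(Rational(5, 4), -14))), Rational(1, 2)) = Pow(Add(-15, Add(7, Rational(-35, 2))), Rational(1, 2)) = Pow(Add(-15, Rational(-21, 2)), Rational(1, 2)) = Pow(Rational(-51, 2), Rational(1, 2)) = Mul(Rational(1, 2), I, Pow(102, Rational(1, 2)))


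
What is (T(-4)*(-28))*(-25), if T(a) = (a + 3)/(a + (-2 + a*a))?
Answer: -70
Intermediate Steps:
T(a) = (3 + a)/(-2 + a + a**2) (T(a) = (3 + a)/(a + (-2 + a**2)) = (3 + a)/(-2 + a + a**2))
(T(-4)*(-28))*(-25) = (((3 - 4)/(-2 - 4 + (-4)**2))*(-28))*(-25) = ((-1/(-2 - 4 + 16))*(-28))*(-25) = ((-1/10)*(-28))*(-25) = (((1/10)*(-1))*(-28))*(-25) = -1/10*(-28)*(-25) = (14/5)*(-25) = -70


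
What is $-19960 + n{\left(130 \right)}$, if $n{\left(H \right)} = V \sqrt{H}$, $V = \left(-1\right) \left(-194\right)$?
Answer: $-19960 + 194 \sqrt{130} \approx -17748.0$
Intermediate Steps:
$V = 194$
$n{\left(H \right)} = 194 \sqrt{H}$
$-19960 + n{\left(130 \right)} = -19960 + 194 \sqrt{130}$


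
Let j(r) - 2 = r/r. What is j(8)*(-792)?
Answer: -2376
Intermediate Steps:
j(r) = 3 (j(r) = 2 + r/r = 2 + 1 = 3)
j(8)*(-792) = 3*(-792) = -2376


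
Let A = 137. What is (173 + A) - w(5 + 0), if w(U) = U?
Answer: 305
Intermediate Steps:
(173 + A) - w(5 + 0) = (173 + 137) - (5 + 0) = 310 - 1*5 = 310 - 5 = 305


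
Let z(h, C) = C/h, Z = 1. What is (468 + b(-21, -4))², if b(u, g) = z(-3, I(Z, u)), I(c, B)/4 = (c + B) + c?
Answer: 2190400/9 ≈ 2.4338e+5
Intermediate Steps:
I(c, B) = 4*B + 8*c (I(c, B) = 4*((c + B) + c) = 4*((B + c) + c) = 4*(B + 2*c) = 4*B + 8*c)
b(u, g) = -8/3 - 4*u/3 (b(u, g) = (4*u + 8*1)/(-3) = (4*u + 8)*(-⅓) = (8 + 4*u)*(-⅓) = -8/3 - 4*u/3)
(468 + b(-21, -4))² = (468 + (-8/3 - 4/3*(-21)))² = (468 + (-8/3 + 28))² = (468 + 76/3)² = (1480/3)² = 2190400/9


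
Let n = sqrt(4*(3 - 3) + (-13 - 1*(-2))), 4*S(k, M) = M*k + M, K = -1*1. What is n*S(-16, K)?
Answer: 15*I*sqrt(11)/4 ≈ 12.437*I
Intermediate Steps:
K = -1
S(k, M) = M/4 + M*k/4 (S(k, M) = (M*k + M)/4 = (M + M*k)/4 = M/4 + M*k/4)
n = I*sqrt(11) (n = sqrt(4*0 + (-13 + 2)) = sqrt(0 - 11) = sqrt(-11) = I*sqrt(11) ≈ 3.3166*I)
n*S(-16, K) = (I*sqrt(11))*((1/4)*(-1)*(1 - 16)) = (I*sqrt(11))*((1/4)*(-1)*(-15)) = (I*sqrt(11))*(15/4) = 15*I*sqrt(11)/4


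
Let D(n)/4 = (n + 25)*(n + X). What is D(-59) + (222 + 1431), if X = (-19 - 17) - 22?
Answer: 17565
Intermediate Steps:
X = -58 (X = -36 - 22 = -58)
D(n) = 4*(-58 + n)*(25 + n) (D(n) = 4*((n + 25)*(n - 58)) = 4*((25 + n)*(-58 + n)) = 4*((-58 + n)*(25 + n)) = 4*(-58 + n)*(25 + n))
D(-59) + (222 + 1431) = (-5800 - 132*(-59) + 4*(-59)²) + (222 + 1431) = (-5800 + 7788 + 4*3481) + 1653 = (-5800 + 7788 + 13924) + 1653 = 15912 + 1653 = 17565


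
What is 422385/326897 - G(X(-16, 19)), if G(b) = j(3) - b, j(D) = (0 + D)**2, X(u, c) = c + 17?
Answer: 9248604/326897 ≈ 28.292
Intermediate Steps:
X(u, c) = 17 + c
j(D) = D**2
G(b) = 9 - b (G(b) = 3**2 - b = 9 - b)
422385/326897 - G(X(-16, 19)) = 422385/326897 - (9 - (17 + 19)) = 422385*(1/326897) - (9 - 1*36) = 422385/326897 - (9 - 36) = 422385/326897 - 1*(-27) = 422385/326897 + 27 = 9248604/326897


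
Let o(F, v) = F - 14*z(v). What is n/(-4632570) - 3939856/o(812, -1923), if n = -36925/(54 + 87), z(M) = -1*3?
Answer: -257348384656477/55782628398 ≈ -4613.4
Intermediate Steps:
z(M) = -3
o(F, v) = 42 + F (o(F, v) = F - 14*(-3) = F + 42 = 42 + F)
n = -36925/141 ≈ -261.88
n/(-4632570) - 3939856/o(812, -1923) = -36925/141/(-4632570) - 3939856/(42 + 812) = -36925/141*(-1/4632570) - 3939856/854 = 7385/130638474 - 3939856*1/854 = 7385/130638474 - 1969928/427 = -257348384656477/55782628398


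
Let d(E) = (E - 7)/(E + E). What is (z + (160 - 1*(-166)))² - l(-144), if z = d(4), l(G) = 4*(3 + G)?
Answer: 6822121/64 ≈ 1.0660e+5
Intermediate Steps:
l(G) = 12 + 4*G
d(E) = (-7 + E)/(2*E) (d(E) = (-7 + E)/((2*E)) = (-7 + E)*(1/(2*E)) = (-7 + E)/(2*E))
z = -3/8 (z = (½)*(-7 + 4)/4 = (½)*(¼)*(-3) = -3/8 ≈ -0.37500)
(z + (160 - 1*(-166)))² - l(-144) = (-3/8 + (160 - 1*(-166)))² - (12 + 4*(-144)) = (-3/8 + (160 + 166))² - (12 - 576) = (-3/8 + 326)² - 1*(-564) = (2605/8)² + 564 = 6786025/64 + 564 = 6822121/64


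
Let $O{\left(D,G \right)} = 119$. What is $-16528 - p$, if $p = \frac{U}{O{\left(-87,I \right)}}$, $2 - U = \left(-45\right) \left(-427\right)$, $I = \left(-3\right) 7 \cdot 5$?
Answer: $- \frac{1947619}{119} \approx -16367.0$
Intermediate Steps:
$I = -105$ ($I = \left(-21\right) 5 = -105$)
$U = -19213$ ($U = 2 - \left(-45\right) \left(-427\right) = 2 - 19215 = -19213$)
$p = - \frac{19213}{119} \approx -161.45$
$-16528 - p = -16528 - - \frac{19213}{119} = -16528 + \frac{19213}{119} = - \frac{1947619}{119}$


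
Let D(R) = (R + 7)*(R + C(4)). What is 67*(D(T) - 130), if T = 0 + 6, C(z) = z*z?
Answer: 10452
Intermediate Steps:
C(z) = z²
T = 6
D(R) = (7 + R)*(16 + R) (D(R) = (R + 7)*(R + 4²) = (7 + R)*(R + 16) = (7 + R)*(16 + R))
67*(D(T) - 130) = 67*((112 + 6² + 23*6) - 130) = 67*((112 + 36 + 138) - 130) = 67*(286 - 130) = 67*156 = 10452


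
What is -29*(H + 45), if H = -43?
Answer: -58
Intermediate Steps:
-29*(H + 45) = -29*(-43 + 45) = -29*2 = -58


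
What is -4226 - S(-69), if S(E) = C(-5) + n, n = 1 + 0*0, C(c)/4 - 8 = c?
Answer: -4239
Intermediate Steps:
C(c) = 32 + 4*c
n = 1 (n = 1 + 0 = 1)
S(E) = 13 (S(E) = (32 + 4*(-5)) + 1 = (32 - 20) + 1 = 12 + 1 = 13)
-4226 - S(-69) = -4226 - 1*13 = -4226 - 13 = -4239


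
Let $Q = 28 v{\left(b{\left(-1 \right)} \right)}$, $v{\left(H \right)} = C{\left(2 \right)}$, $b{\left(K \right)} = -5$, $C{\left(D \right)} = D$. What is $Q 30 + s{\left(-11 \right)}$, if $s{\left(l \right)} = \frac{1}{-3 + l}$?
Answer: $\frac{23519}{14} \approx 1679.9$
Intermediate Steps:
$v{\left(H \right)} = 2$
$Q = 56$ ($Q = 28 \cdot 2 = 56$)
$Q 30 + s{\left(-11 \right)} = 56 \cdot 30 + \frac{1}{-3 - 11} = 1680 + \frac{1}{-14} = 1680 - \frac{1}{14} = \frac{23519}{14}$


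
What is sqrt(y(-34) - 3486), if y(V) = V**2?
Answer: I*sqrt(2330) ≈ 48.27*I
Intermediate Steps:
sqrt(y(-34) - 3486) = sqrt((-34)**2 - 3486) = sqrt(1156 - 3486) = sqrt(-2330) = I*sqrt(2330)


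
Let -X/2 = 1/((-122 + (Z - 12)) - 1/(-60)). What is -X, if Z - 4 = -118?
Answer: -120/14879 ≈ -0.0080651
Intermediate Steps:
Z = -114 (Z = 4 - 118 = -114)
X = 120/14879 (X = -2/((-122 + (-114 - 12)) - 1/(-60)) = -2/((-122 - 126) - 1*(-1/60)) = -2/(-248 + 1/60) = -2/(-14879/60) = -2*(-60/14879) = 120/14879 ≈ 0.0080651)
-X = -1*120/14879 = -120/14879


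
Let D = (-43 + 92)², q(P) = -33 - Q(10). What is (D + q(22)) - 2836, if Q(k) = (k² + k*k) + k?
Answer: -678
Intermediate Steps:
Q(k) = k + 2*k² (Q(k) = (k² + k²) + k = 2*k² + k = k + 2*k²)
q(P) = -243 (q(P) = -33 - 10*(1 + 2*10) = -33 - 10*(1 + 20) = -33 - 10*21 = -33 - 1*210 = -33 - 210 = -243)
D = 2401 (D = 49² = 2401)
(D + q(22)) - 2836 = (2401 - 243) - 2836 = 2158 - 2836 = -678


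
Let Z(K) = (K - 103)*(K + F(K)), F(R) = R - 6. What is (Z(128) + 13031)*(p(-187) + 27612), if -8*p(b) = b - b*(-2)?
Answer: 4269912417/8 ≈ 5.3374e+8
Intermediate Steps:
F(R) = -6 + R
p(b) = -3*b/8 (p(b) = -(b - b*(-2))/8 = -(b - (-2)*b)/8 = -(b + 2*b)/8 = -3*b/8)
Z(K) = (-103 + K)*(-6 + 2*K) (Z(K) = (K - 103)*(K + (-6 + K)) = (-103 + K)*(-6 + 2*K))
(Z(128) + 13031)*(p(-187) + 27612) = ((618 - 212*128 + 2*128²) + 13031)*(-3/8*(-187) + 27612) = ((618 - 27136 + 2*16384) + 13031)*(561/8 + 27612) = ((618 - 27136 + 32768) + 13031)*(221457/8) = (6250 + 13031)*(221457/8) = 19281*(221457/8) = 4269912417/8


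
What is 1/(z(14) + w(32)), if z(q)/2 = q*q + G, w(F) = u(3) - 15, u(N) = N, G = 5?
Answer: 1/390 ≈ 0.0025641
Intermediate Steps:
w(F) = -12 (w(F) = 3 - 15 = -12)
z(q) = 10 + 2*q² (z(q) = 2*(q*q + 5) = 2*(q² + 5) = 2*(5 + q²) = 10 + 2*q²)
1/(z(14) + w(32)) = 1/((10 + 2*14²) - 12) = 1/((10 + 2*196) - 12) = 1/((10 + 392) - 12) = 1/(402 - 12) = 1/390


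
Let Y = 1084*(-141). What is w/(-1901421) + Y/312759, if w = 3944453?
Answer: -169364885239/66076281171 ≈ -2.5632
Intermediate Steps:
Y = -152844
w/(-1901421) + Y/312759 = 3944453/(-1901421) - 152844/312759 = 3944453*(-1/1901421) - 152844*1/312759 = -3944453/1901421 - 50948/104253 = -169364885239/66076281171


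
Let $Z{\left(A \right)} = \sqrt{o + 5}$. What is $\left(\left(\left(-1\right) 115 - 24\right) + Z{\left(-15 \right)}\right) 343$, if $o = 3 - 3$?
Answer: $-47677 + 343 \sqrt{5} \approx -46910.0$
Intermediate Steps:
$o = 0$
$Z{\left(A \right)} = \sqrt{5}$ ($Z{\left(A \right)} = \sqrt{0 + 5} = \sqrt{5}$)
$\left(\left(\left(-1\right) 115 - 24\right) + Z{\left(-15 \right)}\right) 343 = \left(\left(\left(-1\right) 115 - 24\right) + \sqrt{5}\right) 343 = \left(\left(-115 - 24\right) + \sqrt{5}\right) 343 = \left(-139 + \sqrt{5}\right) 343 = -47677 + 343 \sqrt{5}$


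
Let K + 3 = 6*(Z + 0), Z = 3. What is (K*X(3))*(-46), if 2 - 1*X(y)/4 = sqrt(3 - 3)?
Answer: -5520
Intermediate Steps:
X(y) = 8 (X(y) = 8 - 4*sqrt(3 - 3) = 8 - 4*sqrt(0) = 8 - 4*0 = 8 + 0 = 8)
K = 15 (K = -3 + 6*(3 + 0) = -3 + 6*3 = -3 + 18 = 15)
(K*X(3))*(-46) = (15*8)*(-46) = 120*(-46) = -5520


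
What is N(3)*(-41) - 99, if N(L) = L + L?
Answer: -345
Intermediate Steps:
N(L) = 2*L
N(3)*(-41) - 99 = (2*3)*(-41) - 99 = 6*(-41) - 99 = -246 - 99 = -345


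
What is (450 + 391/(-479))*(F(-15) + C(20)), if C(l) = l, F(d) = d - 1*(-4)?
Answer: 1936431/479 ≈ 4042.7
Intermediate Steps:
F(d) = 4 + d (F(d) = d + 4 = 4 + d)
(450 + 391/(-479))*(F(-15) + C(20)) = (450 + 391/(-479))*((4 - 15) + 20) = (450 + 391*(-1/479))*(-11 + 20) = (450 - 391/479)*9 = (215159/479)*9 = 1936431/479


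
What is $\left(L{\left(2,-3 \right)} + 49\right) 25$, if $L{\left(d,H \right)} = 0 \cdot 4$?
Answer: $1225$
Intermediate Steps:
$L{\left(d,H \right)} = 0$
$\left(L{\left(2,-3 \right)} + 49\right) 25 = \left(0 + 49\right) 25 = 49 \cdot 25 = 1225$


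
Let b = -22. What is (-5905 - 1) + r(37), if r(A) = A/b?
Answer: -129969/22 ≈ -5907.7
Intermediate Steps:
r(A) = -A/22 (r(A) = A/(-22) = A*(-1/22) = -A/22)
(-5905 - 1) + r(37) = (-5905 - 1) - 1/22*37 = -5906 - 37/22 = -129969/22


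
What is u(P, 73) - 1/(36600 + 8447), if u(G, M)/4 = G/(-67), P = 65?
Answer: -11712287/3018149 ≈ -3.8806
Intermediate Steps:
u(G, M) = -4*G/67 (u(G, M) = 4*(G/(-67)) = 4*(G*(-1/67)) = 4*(-G/67) = -4*G/67)
u(P, 73) - 1/(36600 + 8447) = -4/67*65 - 1/(36600 + 8447) = -260/67 - 1/45047 = -11712287/3018149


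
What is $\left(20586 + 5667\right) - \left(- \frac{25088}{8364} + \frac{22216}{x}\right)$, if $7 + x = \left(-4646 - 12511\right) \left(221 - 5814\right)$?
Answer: $\frac{2634139240586537}{100325232777} \approx 26256.0$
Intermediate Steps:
$x = 95959094$ ($x = -7 + \left(-4646 - 12511\right) \left(221 - 5814\right) = -7 - -95959101 = -7 + 95959101 = 95959094$)
$\left(20586 + 5667\right) - \left(- \frac{25088}{8364} + \frac{22216}{x}\right) = \left(20586 + 5667\right) - \left(- \frac{25088}{8364} + \frac{22216}{95959094}\right) = 26253 - \left(\left(-25088\right) \frac{1}{8364} + 22216 \cdot \frac{1}{95959094}\right) = 26253 - \left(- \frac{6272}{2091} + \frac{11108}{47979547}\right) = 26253 - - \frac{300904491956}{100325232777} = 26253 + \frac{300904491956}{100325232777} = \frac{2634139240586537}{100325232777}$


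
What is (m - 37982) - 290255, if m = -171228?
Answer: -499465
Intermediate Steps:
(m - 37982) - 290255 = (-171228 - 37982) - 290255 = -209210 - 290255 = -499465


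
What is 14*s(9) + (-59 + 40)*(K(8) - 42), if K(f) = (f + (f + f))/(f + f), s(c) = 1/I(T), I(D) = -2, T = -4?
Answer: 1525/2 ≈ 762.50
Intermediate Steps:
s(c) = -½ (s(c) = 1/(-2) = -½)
K(f) = 3/2 (K(f) = (f + 2*f)/((2*f)) = (3*f)*(1/(2*f)) = 3/2)
14*s(9) + (-59 + 40)*(K(8) - 42) = 14*(-½) + (-59 + 40)*(3/2 - 42) = -7 - 19*(-81/2) = -7 + 1539/2 = 1525/2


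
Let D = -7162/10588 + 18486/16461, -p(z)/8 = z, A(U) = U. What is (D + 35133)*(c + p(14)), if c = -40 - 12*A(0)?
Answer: -25854252795660/4841363 ≈ -5.3403e+6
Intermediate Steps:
p(z) = -8*z
D = 4324227/9682726 (D = -7162*1/10588 + 18486*(1/16461) = -3581/5294 + 2054/1829 = 4324227/9682726 ≈ 0.44659)
c = -40 (c = -40 - 12*0 = -40 + 0 = -40)
(D + 35133)*(c + p(14)) = (4324227/9682726 + 35133)*(-40 - 8*14) = 340187536785*(-40 - 112)/9682726 = (340187536785/9682726)*(-152) = -25854252795660/4841363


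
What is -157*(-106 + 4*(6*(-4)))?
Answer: 31714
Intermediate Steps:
-157*(-106 + 4*(6*(-4))) = -157*(-106 + 4*(-24)) = -157*(-106 - 96) = -157*(-202) = 31714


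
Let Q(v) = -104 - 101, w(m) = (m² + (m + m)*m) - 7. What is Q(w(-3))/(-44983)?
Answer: 205/44983 ≈ 0.0045573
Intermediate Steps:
w(m) = -7 + 3*m² (w(m) = (m² + (2*m)*m) - 7 = (m² + 2*m²) - 7 = 3*m² - 7 = -7 + 3*m²)
Q(v) = -205
Q(w(-3))/(-44983) = -205/(-44983) = -205*(-1/44983) = 205/44983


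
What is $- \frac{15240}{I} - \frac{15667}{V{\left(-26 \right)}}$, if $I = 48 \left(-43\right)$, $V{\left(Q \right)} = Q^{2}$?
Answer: $- \frac{459051}{29068} \approx -15.792$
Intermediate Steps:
$I = -2064$
$- \frac{15240}{I} - \frac{15667}{V{\left(-26 \right)}} = - \frac{15240}{-2064} - \frac{15667}{\left(-26\right)^{2}} = \left(-15240\right) \left(- \frac{1}{2064}\right) - \frac{15667}{676} = \frac{635}{86} - \frac{15667}{676} = - \frac{459051}{29068}$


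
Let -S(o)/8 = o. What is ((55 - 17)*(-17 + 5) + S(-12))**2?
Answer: 129600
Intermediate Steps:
S(o) = -8*o
((55 - 17)*(-17 + 5) + S(-12))**2 = ((55 - 17)*(-17 + 5) - 8*(-12))**2 = (38*(-12) + 96)**2 = (-456 + 96)**2 = (-360)**2 = 129600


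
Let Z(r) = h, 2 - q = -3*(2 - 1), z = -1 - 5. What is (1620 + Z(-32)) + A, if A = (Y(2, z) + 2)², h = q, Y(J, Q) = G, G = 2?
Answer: 1641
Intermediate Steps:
z = -6
q = 5 (q = 2 - (-3)*(2 - 1) = 2 - (-3) = 2 - 1*(-3) = 2 + 3 = 5)
Y(J, Q) = 2
h = 5
Z(r) = 5
A = 16 (A = (2 + 2)² = 4² = 16)
(1620 + Z(-32)) + A = (1620 + 5) + 16 = 1625 + 16 = 1641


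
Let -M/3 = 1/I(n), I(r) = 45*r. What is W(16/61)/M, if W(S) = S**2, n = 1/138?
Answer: -640/85583 ≈ -0.0074781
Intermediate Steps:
n = 1/138 ≈ 0.0072464
M = -46/5 (M = -3/(45*(1/138)) = -3/15/46 = -3*46/15 = -46/5 ≈ -9.2000)
W(16/61)/M = (16/61)**2/(-46/5) = (16*(1/61))**2*(-5/46) = (16/61)**2*(-5/46) = (256/3721)*(-5/46) = -640/85583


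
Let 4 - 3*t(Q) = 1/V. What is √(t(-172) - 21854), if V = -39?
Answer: I*√33237893/39 ≈ 147.83*I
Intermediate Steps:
t(Q) = 157/117 (t(Q) = 4/3 - ⅓/(-39) = 4/3 - ⅓*(-1/39) = 4/3 + 1/117 = 157/117)
√(t(-172) - 21854) = √(157/117 - 21854) = √(-2556761/117) = I*√33237893/39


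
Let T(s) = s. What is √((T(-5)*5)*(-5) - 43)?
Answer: √82 ≈ 9.0554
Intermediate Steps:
√((T(-5)*5)*(-5) - 43) = √(-5*5*(-5) - 43) = √(-25*(-5) - 43) = √(125 - 43) = √82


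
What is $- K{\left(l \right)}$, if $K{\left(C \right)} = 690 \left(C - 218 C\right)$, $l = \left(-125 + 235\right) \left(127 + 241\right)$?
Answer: $6061070400$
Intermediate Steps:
$l = 40480$ ($l = 110 \cdot 368 = 40480$)
$K{\left(C \right)} = - 149730 C$ ($K{\left(C \right)} = 690 \left(- 217 C\right) = - 149730 C$)
$- K{\left(l \right)} = - \left(-149730\right) 40480 = \left(-1\right) \left(-6061070400\right) = 6061070400$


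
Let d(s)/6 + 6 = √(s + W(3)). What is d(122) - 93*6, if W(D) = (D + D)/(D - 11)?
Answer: -594 + 3*√485 ≈ -527.93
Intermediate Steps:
W(D) = 2*D/(-11 + D) (W(D) = (2*D)/(-11 + D) = 2*D/(-11 + D))
d(s) = -36 + 6*√(-¾ + s) (d(s) = -36 + 6*√(s + 2*3/(-11 + 3)) = -36 + 6*√(s + 2*3/(-8)) = -36 + 6*√(s + 2*3*(-⅛)) = -36 + 6*√(s - ¾) = -36 + 6*√(-¾ + s))
d(122) - 93*6 = (-36 + 3*√(-3 + 4*122)) - 93*6 = (-36 + 3*√(-3 + 488)) - 1*558 = (-36 + 3*√485) - 558 = -594 + 3*√485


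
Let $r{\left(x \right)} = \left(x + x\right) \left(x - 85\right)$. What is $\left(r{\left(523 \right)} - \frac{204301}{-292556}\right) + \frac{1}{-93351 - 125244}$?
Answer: $\frac{29299195147709899}{63951278820} \approx 4.5815 \cdot 10^{5}$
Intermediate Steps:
$r{\left(x \right)} = 2 x \left(-85 + x\right)$
$\left(r{\left(523 \right)} - \frac{204301}{-292556}\right) + \frac{1}{-93351 - 125244} = \left(2 \cdot 523 \left(-85 + 523\right) - \frac{204301}{-292556}\right) + \frac{1}{-93351 - 125244} = \left(2 \cdot 523 \cdot 438 - - \frac{204301}{292556}\right) + \frac{1}{-218595} = \left(458148 + \frac{204301}{292556}\right) - \frac{1}{218595} = \frac{134034150589}{292556} - \frac{1}{218595} = \frac{29299195147709899}{63951278820}$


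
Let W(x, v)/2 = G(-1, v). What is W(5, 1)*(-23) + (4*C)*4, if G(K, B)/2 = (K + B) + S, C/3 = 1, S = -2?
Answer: 232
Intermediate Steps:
C = 3 (C = 3*1 = 3)
G(K, B) = -4 + 2*B + 2*K (G(K, B) = 2*((K + B) - 2) = 2*((B + K) - 2) = 2*(-2 + B + K) = -4 + 2*B + 2*K)
W(x, v) = -12 + 4*v (W(x, v) = 2*(-4 + 2*v + 2*(-1)) = 2*(-4 + 2*v - 2) = 2*(-6 + 2*v) = -12 + 4*v)
W(5, 1)*(-23) + (4*C)*4 = (-12 + 4*1)*(-23) + (4*3)*4 = (-12 + 4)*(-23) + 12*4 = -8*(-23) + 48 = 184 + 48 = 232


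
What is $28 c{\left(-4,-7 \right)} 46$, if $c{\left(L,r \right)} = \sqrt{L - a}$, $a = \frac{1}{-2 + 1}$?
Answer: $1288 i \sqrt{3} \approx 2230.9 i$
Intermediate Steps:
$a = -1$ ($a = \frac{1}{-1} = -1$)
$c{\left(L,r \right)} = \sqrt{1 + L}$ ($c{\left(L,r \right)} = \sqrt{L - -1} = \sqrt{L + 1} = \sqrt{1 + L}$)
$28 c{\left(-4,-7 \right)} 46 = 28 \sqrt{1 - 4} \cdot 46 = 28 \sqrt{-3} \cdot 46 = 28 i \sqrt{3} \cdot 46 = 1288 i \sqrt{3}$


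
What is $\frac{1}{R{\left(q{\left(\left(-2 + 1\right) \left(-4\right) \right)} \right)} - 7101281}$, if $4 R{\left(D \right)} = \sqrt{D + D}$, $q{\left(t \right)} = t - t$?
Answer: $- \frac{1}{7101281} \approx -1.4082 \cdot 10^{-7}$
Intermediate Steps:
$q{\left(t \right)} = 0$
$R{\left(D \right)} = \frac{\sqrt{2} \sqrt{D}}{4}$ ($R{\left(D \right)} = \frac{\sqrt{D + D}}{4} = \frac{\sqrt{2 D}}{4} = \frac{\sqrt{2} \sqrt{D}}{4}$)
$\frac{1}{R{\left(q{\left(\left(-2 + 1\right) \left(-4\right) \right)} \right)} - 7101281} = \frac{1}{\frac{\sqrt{2} \sqrt{0}}{4} - 7101281} = \frac{1}{\frac{1}{4} \sqrt{2} \cdot 0 - 7101281} = \frac{1}{0 - 7101281} = \frac{1}{-7101281} = - \frac{1}{7101281}$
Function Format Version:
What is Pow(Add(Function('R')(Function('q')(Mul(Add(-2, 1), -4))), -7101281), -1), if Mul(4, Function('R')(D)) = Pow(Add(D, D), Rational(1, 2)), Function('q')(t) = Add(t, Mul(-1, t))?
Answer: Rational(-1, 7101281) ≈ -1.4082e-7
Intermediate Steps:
Function('q')(t) = 0
Function('R')(D) = Mul(Rational(1, 4), Pow(2, Rational(1, 2)), Pow(D, Rational(1, 2))) (Function('R')(D) = Mul(Rational(1, 4), Pow(Add(D, D), Rational(1, 2))) = Mul(Rational(1, 4), Pow(Mul(2, D), Rational(1, 2))) = Mul(Rational(1, 4), Mul(Pow(2, Rational(1, 2)), Pow(D, Rational(1, 2)))) = Mul(Rational(1, 4), Pow(2, Rational(1, 2)), Pow(D, Rational(1, 2))))
Pow(Add(Function('R')(Function('q')(Mul(Add(-2, 1), -4))), -7101281), -1) = Pow(Add(Mul(Rational(1, 4), Pow(2, Rational(1, 2)), Pow(0, Rational(1, 2))), -7101281), -1) = Pow(Add(Mul(Rational(1, 4), Pow(2, Rational(1, 2)), 0), -7101281), -1) = Pow(Add(0, -7101281), -1) = Pow(-7101281, -1) = Rational(-1, 7101281)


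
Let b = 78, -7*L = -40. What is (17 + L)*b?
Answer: 12402/7 ≈ 1771.7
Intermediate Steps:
L = 40/7 (L = -⅐*(-40) = 40/7 ≈ 5.7143)
(17 + L)*b = (17 + 40/7)*78 = (159/7)*78 = 12402/7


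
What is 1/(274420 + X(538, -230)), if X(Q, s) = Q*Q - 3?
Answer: 1/563861 ≈ 1.7735e-6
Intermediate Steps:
X(Q, s) = -3 + Q² (X(Q, s) = Q² - 3 = -3 + Q²)
1/(274420 + X(538, -230)) = 1/(274420 + (-3 + 538²)) = 1/(274420 + (-3 + 289444)) = 1/(274420 + 289441) = 1/563861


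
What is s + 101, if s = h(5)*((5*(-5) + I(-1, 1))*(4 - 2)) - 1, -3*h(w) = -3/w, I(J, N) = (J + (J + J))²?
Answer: 468/5 ≈ 93.600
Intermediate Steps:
I(J, N) = 9*J² (I(J, N) = (J + 2*J)² = (3*J)² = 9*J²)
h(w) = 1/w (h(w) = -(-1)/w = 1/w)
s = -37/5 (s = ((5*(-5) + 9*(-1)²)*(4 - 2))/5 - 1 = ((-25 + 9*1)*2)/5 - 1 = ((-25 + 9)*2)/5 - 1 = (-16*2)/5 - 1 = (⅕)*(-32) - 1 = -32/5 - 1 = -37/5 ≈ -7.4000)
s + 101 = -37/5 + 101 = 468/5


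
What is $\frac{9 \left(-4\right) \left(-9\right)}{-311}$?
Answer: $- \frac{324}{311} \approx -1.0418$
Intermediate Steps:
$\frac{9 \left(-4\right) \left(-9\right)}{-311} = \left(-36\right) \left(-9\right) \left(- \frac{1}{311}\right) = 324 \left(- \frac{1}{311}\right) = - \frac{324}{311}$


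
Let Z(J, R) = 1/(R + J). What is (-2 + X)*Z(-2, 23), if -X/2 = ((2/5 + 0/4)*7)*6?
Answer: -178/105 ≈ -1.6952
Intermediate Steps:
Z(J, R) = 1/(J + R)
X = -168/5 (X = -2*(2/5 + 0/4)*7*6 = -2*(2*(⅕) + 0*(¼))*7*6 = -2*(⅖ + 0)*7*6 = -2*(⅖)*7*6 = -28*6/5 = -2*84/5 = -168/5 ≈ -33.600)
(-2 + X)*Z(-2, 23) = (-2 - 168/5)/(-2 + 23) = -178/5/21 = -178/5*1/21 = -178/105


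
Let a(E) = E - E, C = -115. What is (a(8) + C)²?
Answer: 13225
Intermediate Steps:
a(E) = 0
(a(8) + C)² = (0 - 115)² = (-115)² = 13225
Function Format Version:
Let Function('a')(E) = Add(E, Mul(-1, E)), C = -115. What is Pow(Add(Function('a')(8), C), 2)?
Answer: 13225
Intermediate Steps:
Function('a')(E) = 0
Pow(Add(Function('a')(8), C), 2) = Pow(Add(0, -115), 2) = Pow(-115, 2) = 13225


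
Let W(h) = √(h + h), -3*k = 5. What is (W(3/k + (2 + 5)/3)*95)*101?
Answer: 7676*√15/3 ≈ 9909.7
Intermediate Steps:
k = -5/3 (k = -⅓*5 = -5/3 ≈ -1.6667)
W(h) = √2*√h (W(h) = √(2*h) = √2*√h)
(W(3/k + (2 + 5)/3)*95)*101 = ((√2*√(3/(-5/3) + (2 + 5)/3))*95)*101 = ((√2*√(3*(-⅗) + 7*(⅓)))*95)*101 = ((√2*√(-9/5 + 7/3))*95)*101 = ((√2*√(8/15))*95)*101 = ((√2*(2*√30/15))*95)*101 = ((4*√15/15)*95)*101 = (76*√15/3)*101 = 7676*√15/3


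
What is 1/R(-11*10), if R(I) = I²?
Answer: 1/12100 ≈ 8.2645e-5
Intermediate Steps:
1/R(-11*10) = 1/((-11*10)²) = 1/((-110)²) = 1/12100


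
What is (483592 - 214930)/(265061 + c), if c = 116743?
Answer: 44777/63634 ≈ 0.70366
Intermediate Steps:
(483592 - 214930)/(265061 + c) = (483592 - 214930)/(265061 + 116743) = 268662/381804 = 268662*(1/381804) = 44777/63634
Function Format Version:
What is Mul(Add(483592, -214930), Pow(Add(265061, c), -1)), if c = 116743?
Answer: Rational(44777, 63634) ≈ 0.70366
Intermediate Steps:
Mul(Add(483592, -214930), Pow(Add(265061, c), -1)) = Mul(Add(483592, -214930), Pow(Add(265061, 116743), -1)) = Mul(268662, Pow(381804, -1)) = Mul(268662, Rational(1, 381804)) = Rational(44777, 63634)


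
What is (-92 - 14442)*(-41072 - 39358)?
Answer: 1168969620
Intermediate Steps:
(-92 - 14442)*(-41072 - 39358) = -14534*(-80430) = 1168969620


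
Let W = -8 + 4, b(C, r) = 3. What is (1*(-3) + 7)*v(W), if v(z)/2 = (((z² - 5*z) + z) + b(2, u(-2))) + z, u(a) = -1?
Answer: 248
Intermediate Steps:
W = -4
v(z) = 6 - 6*z + 2*z² (v(z) = 2*((((z² - 5*z) + z) + 3) + z) = 2*(((z² - 4*z) + 3) + z) = 2*((3 + z² - 4*z) + z) = 2*(3 + z² - 3*z) = 6 - 6*z + 2*z²)
(1*(-3) + 7)*v(W) = (1*(-3) + 7)*(6 - 6*(-4) + 2*(-4)²) = (-3 + 7)*(6 + 24 + 2*16) = 4*(6 + 24 + 32) = 4*62 = 248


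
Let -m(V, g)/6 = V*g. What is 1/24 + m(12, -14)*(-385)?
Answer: -9313919/24 ≈ -3.8808e+5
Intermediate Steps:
m(V, g) = -6*V*g
1/24 + m(12, -14)*(-385) = 1/24 - 6*12*(-14)*(-385) = 1/24 + 1008*(-385) = 1/24 - 388080 = -9313919/24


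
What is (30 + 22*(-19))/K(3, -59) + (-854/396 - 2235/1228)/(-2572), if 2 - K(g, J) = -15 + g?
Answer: -60657153595/2188782288 ≈ -27.713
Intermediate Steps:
K(g, J) = 17 - g (K(g, J) = 2 - (-15 + g) = 2 + (15 - g) = 17 - g)
(30 + 22*(-19))/K(3, -59) + (-854/396 - 2235/1228)/(-2572) = (30 + 22*(-19))/(17 - 1*3) + (-854/396 - 2235/1228)/(-2572) = (30 - 418)/(17 - 3) + (-854*1/396 - 2235*1/1228)*(-1/2572) = -388/14 + (-427/198 - 2235/1228)*(-1/2572) = -388*1/14 - 483443/121572*(-1/2572) = -194/7 + 483443/312683184 = -60657153595/2188782288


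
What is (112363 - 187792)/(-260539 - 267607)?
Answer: 75429/528146 ≈ 0.14282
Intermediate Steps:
(112363 - 187792)/(-260539 - 267607) = -75429/(-528146) = -75429*(-1/528146) = 75429/528146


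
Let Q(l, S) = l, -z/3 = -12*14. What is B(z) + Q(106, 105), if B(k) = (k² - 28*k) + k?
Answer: 240514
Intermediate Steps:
z = 504 (z = -(-36)*14 = -3*(-168) = 504)
B(k) = k² - 27*k
B(z) + Q(106, 105) = 504*(-27 + 504) + 106 = 504*477 + 106 = 240408 + 106 = 240514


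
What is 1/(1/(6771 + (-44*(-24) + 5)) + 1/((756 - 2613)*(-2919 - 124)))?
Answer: 44257465032/5658683 ≈ 7821.2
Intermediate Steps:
1/(1/(6771 + (-44*(-24) + 5)) + 1/((756 - 2613)*(-2919 - 124))) = 1/(1/(6771 + (1056 + 5)) + 1/(-1857*(-3043))) = 1/(1/(6771 + 1061) + 1/5650851) = 1/(1/7832 + 1/5650851) = 1/(5658683/44257465032) = 44257465032/5658683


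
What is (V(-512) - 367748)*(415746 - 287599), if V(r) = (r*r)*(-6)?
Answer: -248683605964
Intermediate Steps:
V(r) = -6*r**2 (V(r) = r**2*(-6) = -6*r**2)
(V(-512) - 367748)*(415746 - 287599) = (-6*(-512)**2 - 367748)*(415746 - 287599) = (-6*262144 - 367748)*128147 = (-1572864 - 367748)*128147 = -1940612*128147 = -248683605964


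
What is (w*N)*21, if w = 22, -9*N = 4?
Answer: -616/3 ≈ -205.33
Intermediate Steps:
N = -4/9 (N = -⅑*4 = -4/9 ≈ -0.44444)
(w*N)*21 = (22*(-4/9))*21 = -88/9*21 = -616/3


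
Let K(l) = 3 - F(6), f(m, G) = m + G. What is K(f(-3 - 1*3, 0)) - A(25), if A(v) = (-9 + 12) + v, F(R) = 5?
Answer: -30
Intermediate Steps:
A(v) = 3 + v
f(m, G) = G + m
K(l) = -2 (K(l) = 3 - 1*5 = 3 - 5 = -2)
K(f(-3 - 1*3, 0)) - A(25) = -2 - (3 + 25) = -2 - 1*28 = -2 - 28 = -30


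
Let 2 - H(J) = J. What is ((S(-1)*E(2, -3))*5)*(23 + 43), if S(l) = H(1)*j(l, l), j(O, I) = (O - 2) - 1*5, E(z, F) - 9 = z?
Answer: -29040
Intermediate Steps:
E(z, F) = 9 + z
j(O, I) = -7 + O (j(O, I) = (-2 + O) - 5 = -7 + O)
H(J) = 2 - J
S(l) = -7 + l (S(l) = (2 - 1*1)*(-7 + l) = (2 - 1)*(-7 + l) = 1*(-7 + l) = -7 + l)
((S(-1)*E(2, -3))*5)*(23 + 43) = (((-7 - 1)*(9 + 2))*5)*(23 + 43) = (-8*11*5)*66 = -88*5*66 = -440*66 = -29040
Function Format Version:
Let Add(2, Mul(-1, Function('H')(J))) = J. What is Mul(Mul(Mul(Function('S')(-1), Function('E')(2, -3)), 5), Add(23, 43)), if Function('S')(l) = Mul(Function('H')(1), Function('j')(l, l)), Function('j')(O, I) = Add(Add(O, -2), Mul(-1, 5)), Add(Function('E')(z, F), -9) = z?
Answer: -29040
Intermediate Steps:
Function('E')(z, F) = Add(9, z)
Function('j')(O, I) = Add(-7, O) (Function('j')(O, I) = Add(Add(-2, O), -5) = Add(-7, O))
Function('H')(J) = Add(2, Mul(-1, J))
Function('S')(l) = Add(-7, l) (Function('S')(l) = Mul(Add(2, Mul(-1, 1)), Add(-7, l)) = Mul(Add(2, -1), Add(-7, l)) = Mul(1, Add(-7, l)) = Add(-7, l))
Mul(Mul(Mul(Function('S')(-1), Function('E')(2, -3)), 5), Add(23, 43)) = Mul(Mul(Mul(Add(-7, -1), Add(9, 2)), 5), Add(23, 43)) = Mul(Mul(Mul(-8, 11), 5), 66) = Mul(Mul(-88, 5), 66) = Mul(-440, 66) = -29040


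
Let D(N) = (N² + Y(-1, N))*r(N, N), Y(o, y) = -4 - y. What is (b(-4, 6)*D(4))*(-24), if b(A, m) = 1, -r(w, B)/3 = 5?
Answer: 2880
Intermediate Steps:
r(w, B) = -15 (r(w, B) = -3*5 = -15)
D(N) = 60 - 15*N² + 15*N (D(N) = (N² + (-4 - N))*(-15) = (-4 + N² - N)*(-15) = 60 - 15*N² + 15*N)
(b(-4, 6)*D(4))*(-24) = (1*(60 - 15*4² + 15*4))*(-24) = (1*(60 - 15*16 + 60))*(-24) = (1*(60 - 240 + 60))*(-24) = (1*(-120))*(-24) = -120*(-24) = 2880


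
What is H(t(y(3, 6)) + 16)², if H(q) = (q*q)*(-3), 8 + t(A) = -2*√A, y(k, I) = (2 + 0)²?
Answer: 2304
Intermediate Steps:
y(k, I) = 4 (y(k, I) = 2² = 4)
t(A) = -8 - 2*√A
H(q) = -3*q² (H(q) = q²*(-3) = -3*q²)
H(t(y(3, 6)) + 16)² = (-3*((-8 - 2*√4) + 16)²)² = (-3*((-8 - 2*2) + 16)²)² = (-3*((-8 - 4) + 16)²)² = (-3*(-12 + 16)²)² = (-3*4²)² = (-3*16)² = (-48)² = 2304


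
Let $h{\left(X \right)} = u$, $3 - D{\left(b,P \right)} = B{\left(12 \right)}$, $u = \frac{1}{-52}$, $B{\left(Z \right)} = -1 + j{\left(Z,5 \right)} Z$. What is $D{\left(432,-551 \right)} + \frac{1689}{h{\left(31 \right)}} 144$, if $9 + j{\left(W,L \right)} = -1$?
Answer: $-12647108$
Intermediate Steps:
$j{\left(W,L \right)} = -10$ ($j{\left(W,L \right)} = -9 - 1 = -10$)
$B{\left(Z \right)} = -1 - 10 Z$
$u = - \frac{1}{52} \approx -0.019231$
$D{\left(b,P \right)} = 124$ ($D{\left(b,P \right)} = 3 - \left(-1 - 120\right) = 3 - -121 = 3 + 121 = 124$)
$h{\left(X \right)} = - \frac{1}{52}$
$D{\left(432,-551 \right)} + \frac{1689}{h{\left(31 \right)}} 144 = 124 + \frac{1689}{- \frac{1}{52}} \cdot 144 = 124 + 1689 \left(-52\right) 144 = 124 - 12647232 = -12647108$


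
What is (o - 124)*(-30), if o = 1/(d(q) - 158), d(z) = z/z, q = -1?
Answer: 584070/157 ≈ 3720.2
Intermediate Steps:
d(z) = 1
o = -1/157 (o = 1/(1 - 158) = 1/(-157) = -1/157 ≈ -0.0063694)
(o - 124)*(-30) = (-1/157 - 124)*(-30) = -19469/157*(-30) = 584070/157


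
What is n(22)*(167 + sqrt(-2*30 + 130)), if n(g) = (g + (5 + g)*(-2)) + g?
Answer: -1670 - 10*sqrt(70) ≈ -1753.7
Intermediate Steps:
n(g) = -10 (n(g) = (g + (-10 - 2*g)) + g = (-10 - g) + g = -10)
n(22)*(167 + sqrt(-2*30 + 130)) = -10*(167 + sqrt(-2*30 + 130)) = -10*(167 + sqrt(-60 + 130)) = -10*(167 + sqrt(70)) = -1670 - 10*sqrt(70)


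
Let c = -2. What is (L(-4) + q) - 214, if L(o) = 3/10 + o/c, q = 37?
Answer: -1747/10 ≈ -174.70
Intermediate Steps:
L(o) = 3/10 - o/2 (L(o) = 3/10 + o/(-2) = 3*(1/10) + o*(-1/2) = 3/10 - o/2)
(L(-4) + q) - 214 = ((3/10 - 1/2*(-4)) + 37) - 214 = ((3/10 + 2) + 37) - 214 = (23/10 + 37) - 214 = 393/10 - 214 = -1747/10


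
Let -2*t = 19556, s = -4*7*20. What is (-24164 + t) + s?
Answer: -34502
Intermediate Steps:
s = -560 (s = -28*20 = -560)
t = -9778 (t = -1/2*19556 = -9778)
(-24164 + t) + s = (-24164 - 9778) - 560 = -33942 - 560 = -34502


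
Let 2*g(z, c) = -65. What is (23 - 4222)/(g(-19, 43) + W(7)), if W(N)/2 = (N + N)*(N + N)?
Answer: -8398/719 ≈ -11.680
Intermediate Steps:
g(z, c) = -65/2 (g(z, c) = (1/2)*(-65) = -65/2)
W(N) = 8*N**2 (W(N) = 2*((N + N)*(N + N)) = 2*((2*N)*(2*N)) = 2*(4*N**2) = 8*N**2)
(23 - 4222)/(g(-19, 43) + W(7)) = (23 - 4222)/(-65/2 + 8*7**2) = -4199/(-65/2 + 8*49) = -4199/(-65/2 + 392) = -4199/719/2 = -4199*2/719 = -8398/719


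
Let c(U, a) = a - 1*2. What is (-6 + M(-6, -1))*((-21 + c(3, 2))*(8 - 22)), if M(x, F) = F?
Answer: -2058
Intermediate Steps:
c(U, a) = -2 + a (c(U, a) = a - 2 = -2 + a)
(-6 + M(-6, -1))*((-21 + c(3, 2))*(8 - 22)) = (-6 - 1)*((-21 + (-2 + 2))*(8 - 22)) = -7*(-21 + 0)*(-14) = -(-147)*(-14) = -7*294 = -2058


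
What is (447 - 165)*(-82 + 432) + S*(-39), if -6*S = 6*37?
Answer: 100143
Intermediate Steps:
S = -37 ≈ -37.000
(447 - 165)*(-82 + 432) + S*(-39) = (447 - 165)*(-82 + 432) - 37*(-39) = 282*350 + 1443 = 98700 + 1443 = 100143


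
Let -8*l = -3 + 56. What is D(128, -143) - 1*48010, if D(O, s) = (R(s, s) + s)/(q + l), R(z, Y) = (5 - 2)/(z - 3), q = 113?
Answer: -2982608754/62123 ≈ -48011.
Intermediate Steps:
R(z, Y) = 3/(-3 + z)
l = -53/8 (l = -(-3 + 56)/8 = -⅛*53 = -53/8 ≈ -6.6250)
D(O, s) = 8*s/851 + 24/(851*(-3 + s)) (D(O, s) = (3/(-3 + s) + s)/(113 - 53/8) = (s + 3/(-3 + s))/(851/8) = (s + 3/(-3 + s))*(8/851) = 8*s/851 + 24/(851*(-3 + s)))
D(128, -143) - 1*48010 = 8*(3 - 143*(-3 - 143))/(851*(-3 - 143)) - 1*48010 = (8/851)*(3 - 143*(-146))/(-146) - 48010 = (8/851)*(-1/146)*(3 + 20878) - 48010 = (8/851)*(-1/146)*20881 - 48010 = -83524/62123 - 48010 = -2982608754/62123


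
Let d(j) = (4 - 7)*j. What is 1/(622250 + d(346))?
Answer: 1/621212 ≈ 1.6098e-6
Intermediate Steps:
d(j) = -3*j
1/(622250 + d(346)) = 1/(622250 - 3*346) = 1/(622250 - 1038) = 1/621212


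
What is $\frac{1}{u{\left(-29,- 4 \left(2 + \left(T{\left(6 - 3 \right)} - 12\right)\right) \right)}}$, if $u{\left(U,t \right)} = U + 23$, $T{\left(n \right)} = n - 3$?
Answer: $- \frac{1}{6} \approx -0.16667$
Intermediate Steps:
$T{\left(n \right)} = -3 + n$
$u{\left(U,t \right)} = 23 + U$
$\frac{1}{u{\left(-29,- 4 \left(2 + \left(T{\left(6 - 3 \right)} - 12\right)\right) \right)}} = \frac{1}{23 - 29} = \frac{1}{-6} = - \frac{1}{6}$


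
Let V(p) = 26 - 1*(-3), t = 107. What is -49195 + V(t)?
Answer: -49166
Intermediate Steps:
V(p) = 29 (V(p) = 26 + 3 = 29)
-49195 + V(t) = -49195 + 29 = -49166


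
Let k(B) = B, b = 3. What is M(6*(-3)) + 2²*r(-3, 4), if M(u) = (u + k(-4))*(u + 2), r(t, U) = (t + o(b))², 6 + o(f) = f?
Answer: 496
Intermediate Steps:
o(f) = -6 + f
r(t, U) = (-3 + t)² (r(t, U) = (t + (-6 + 3))² = (t - 3)² = (-3 + t)²)
M(u) = (-4 + u)*(2 + u) (M(u) = (u - 4)*(u + 2) = (-4 + u)*(2 + u))
M(6*(-3)) + 2²*r(-3, 4) = (-8 + (6*(-3))² - 12*(-3)) + 2²*(-3 - 3)² = (-8 + (-18)² - 2*(-18)) + 4*(-6)² = (-8 + 324 + 36) + 4*36 = 352 + 144 = 496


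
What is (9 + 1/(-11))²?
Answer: 9604/121 ≈ 79.372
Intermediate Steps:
(9 + 1/(-11))² = (9 - 1/11)² = (98/11)² = 9604/121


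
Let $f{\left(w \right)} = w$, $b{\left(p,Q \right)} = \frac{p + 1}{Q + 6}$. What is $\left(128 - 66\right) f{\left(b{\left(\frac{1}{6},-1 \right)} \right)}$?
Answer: $\frac{217}{15} \approx 14.467$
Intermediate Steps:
$b{\left(p,Q \right)} = \frac{1 + p}{6 + Q}$
$\left(128 - 66\right) f{\left(b{\left(\frac{1}{6},-1 \right)} \right)} = \left(128 - 66\right) \frac{1 + \frac{1}{6}}{6 - 1} = 62 \frac{1 + \frac{1}{6}}{5} = 62 \cdot \frac{1}{5} \cdot \frac{7}{6} = 62 \cdot \frac{7}{30} = \frac{217}{15}$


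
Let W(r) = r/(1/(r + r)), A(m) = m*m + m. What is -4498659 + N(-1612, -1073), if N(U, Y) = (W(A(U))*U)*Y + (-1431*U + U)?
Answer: 23330062963510266149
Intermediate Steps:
A(m) = m + m**2 (A(m) = m**2 + m = m + m**2)
W(r) = 2*r**2 (W(r) = r/(1/(2*r)) = r/((1/(2*r))) = r*(2*r) = 2*r**2)
N(U, Y) = -1430*U + 2*Y*U**3*(1 + U)**2 (N(U, Y) = ((2*(U*(1 + U))**2)*U)*Y + (-1431*U + U) = ((2*(U**2*(1 + U)**2))*U)*Y - 1430*U = ((2*U**2*(1 + U)**2)*U)*Y - 1430*U = (2*U**3*(1 + U)**2)*Y - 1430*U = 2*Y*U**3*(1 + U)**2 - 1430*U = -1430*U + 2*Y*U**3*(1 + U)**2)
-4498659 + N(-1612, -1073) = -4498659 + 2*(-1612)*(-715 - 1073*(-1612)**2*(1 - 1612)**2) = -4498659 + 2*(-1612)*(-715 - 1073*2598544*(-1611)**2) = -4498659 + 2*(-1612)*(-715 - 1073*2598544*2595321) = -4498659 + 2*(-1612)*(-715 - 7236371886945552) = -4498659 + 2*(-1612)*(-7236371886946267) = -4498659 + 23330062963514764808 = 23330062963510266149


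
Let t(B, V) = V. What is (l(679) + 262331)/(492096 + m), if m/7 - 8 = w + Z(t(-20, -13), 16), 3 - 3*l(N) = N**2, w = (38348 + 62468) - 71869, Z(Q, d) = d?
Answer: 325955/2084679 ≈ 0.15636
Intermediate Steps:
w = 28947 (w = 100816 - 71869 = 28947)
l(N) = 1 - N**2/3
m = 202797 (m = 56 + 7*(28947 + 16) = 56 + 7*28963 = 56 + 202741 = 202797)
(l(679) + 262331)/(492096 + m) = ((1 - 1/3*679**2) + 262331)/(492096 + 202797) = ((1 - 1/3*461041) + 262331)/694893 = ((1 - 461041/3) + 262331)*(1/694893) = (-461038/3 + 262331)*(1/694893) = (325955/3)*(1/694893) = 325955/2084679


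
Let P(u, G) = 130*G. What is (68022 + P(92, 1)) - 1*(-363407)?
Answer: 431559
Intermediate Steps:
(68022 + P(92, 1)) - 1*(-363407) = (68022 + 130*1) - 1*(-363407) = (68022 + 130) + 363407 = 68152 + 363407 = 431559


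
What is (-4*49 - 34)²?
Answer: 52900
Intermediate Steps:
(-4*49 - 34)² = (-196 - 34)² = (-230)² = 52900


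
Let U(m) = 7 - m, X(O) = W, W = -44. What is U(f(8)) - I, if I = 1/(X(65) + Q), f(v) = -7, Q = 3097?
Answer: 42741/3053 ≈ 14.000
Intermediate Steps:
X(O) = -44
I = 1/3053 (I = 1/(-44 + 3097) = 1/3053 ≈ 0.00032755)
U(f(8)) - I = (7 - 1*(-7)) - 1*1/3053 = (7 + 7) - 1/3053 = 14 - 1/3053 = 42741/3053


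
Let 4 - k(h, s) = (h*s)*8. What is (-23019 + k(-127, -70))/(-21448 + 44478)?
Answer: -18827/4606 ≈ -4.0875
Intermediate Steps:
k(h, s) = 4 - 8*h*s (k(h, s) = 4 - h*s*8 = 4 - 8*h*s)
(-23019 + k(-127, -70))/(-21448 + 44478) = (-23019 + (4 - 8*(-127)*(-70)))/(-21448 + 44478) = (-23019 + (4 - 71120))/23030 = (-23019 - 71116)*(1/23030) = -94135*1/23030 = -18827/4606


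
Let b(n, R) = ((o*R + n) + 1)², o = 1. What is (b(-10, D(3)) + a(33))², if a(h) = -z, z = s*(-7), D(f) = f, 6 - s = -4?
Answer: 11236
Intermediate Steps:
s = 10 (s = 6 - 1*(-4) = 6 + 4 = 10)
z = -70 (z = 10*(-7) = -70)
b(n, R) = (1 + R + n)² (b(n, R) = ((1*R + n) + 1)² = ((R + n) + 1)² = (1 + R + n)²)
a(h) = 70 (a(h) = -1*(-70) = 70)
(b(-10, D(3)) + a(33))² = ((1 + 3 - 10)² + 70)² = ((-6)² + 70)² = (36 + 70)² = 106² = 11236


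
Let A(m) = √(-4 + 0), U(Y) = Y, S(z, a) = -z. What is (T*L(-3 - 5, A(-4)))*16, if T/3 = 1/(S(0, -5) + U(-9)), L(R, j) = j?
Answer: -32*I/3 ≈ -10.667*I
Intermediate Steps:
A(m) = 2*I (A(m) = √(-4) = 2*I)
T = -⅓ (T = 3/(-1*0 - 9) = 3/(0 - 9) = 3/(-9) = 3*(-⅑) = -⅓ ≈ -0.33333)
(T*L(-3 - 5, A(-4)))*16 = -2*I/3*16 = -32*I/3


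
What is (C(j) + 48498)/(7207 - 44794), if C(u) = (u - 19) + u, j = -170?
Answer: -48139/37587 ≈ -1.2807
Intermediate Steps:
C(u) = -19 + 2*u (C(u) = (-19 + u) + u = -19 + 2*u)
(C(j) + 48498)/(7207 - 44794) = ((-19 + 2*(-170)) + 48498)/(7207 - 44794) = ((-19 - 340) + 48498)/(-37587) = (-359 + 48498)*(-1/37587) = 48139*(-1/37587) = -48139/37587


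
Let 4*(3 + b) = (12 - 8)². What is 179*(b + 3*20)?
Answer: 10919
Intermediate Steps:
b = 1 (b = -3 + (12 - 8)²/4 = -3 + (¼)*4² = -3 + (¼)*16 = -3 + 4 = 1)
179*(b + 3*20) = 179*(1 + 3*20) = 179*(1 + 60) = 179*61 = 10919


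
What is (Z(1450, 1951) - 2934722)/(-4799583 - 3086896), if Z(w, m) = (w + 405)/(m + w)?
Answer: 9980987667/26821915079 ≈ 0.37212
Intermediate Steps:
Z(w, m) = (405 + w)/(m + w)
(Z(1450, 1951) - 2934722)/(-4799583 - 3086896) = ((405 + 1450)/(1951 + 1450) - 2934722)/(-4799583 - 3086896) = (1855/3401 - 2934722)/(-7886479) = ((1/3401)*1855 - 2934722)*(-1/7886479) = (1855/3401 - 2934722)*(-1/7886479) = -9980987667/3401*(-1/7886479) = 9980987667/26821915079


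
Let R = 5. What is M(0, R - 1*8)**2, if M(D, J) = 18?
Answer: 324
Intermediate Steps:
M(0, R - 1*8)**2 = 18**2 = 324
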